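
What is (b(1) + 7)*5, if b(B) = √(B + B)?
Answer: 35 + 5*√2 ≈ 42.071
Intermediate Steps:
b(B) = √2*√B (b(B) = √(2*B) = √2*√B)
(b(1) + 7)*5 = (√2*√1 + 7)*5 = (√2*1 + 7)*5 = (√2 + 7)*5 = (7 + √2)*5 = 35 + 5*√2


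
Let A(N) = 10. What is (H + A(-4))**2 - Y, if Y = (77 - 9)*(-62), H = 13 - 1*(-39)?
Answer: 8060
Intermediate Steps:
H = 52 (H = 13 + 39 = 52)
Y = -4216 (Y = 68*(-62) = -4216)
(H + A(-4))**2 - Y = (52 + 10)**2 - 1*(-4216) = 62**2 + 4216 = 3844 + 4216 = 8060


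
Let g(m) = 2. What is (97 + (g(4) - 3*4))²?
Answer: 7569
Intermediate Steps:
(97 + (g(4) - 3*4))² = (97 + (2 - 3*4))² = (97 + (2 - 12))² = (97 - 10)² = 87² = 7569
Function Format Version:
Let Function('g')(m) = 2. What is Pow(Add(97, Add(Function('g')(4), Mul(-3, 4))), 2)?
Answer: 7569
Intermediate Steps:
Pow(Add(97, Add(Function('g')(4), Mul(-3, 4))), 2) = Pow(Add(97, Add(2, Mul(-3, 4))), 2) = Pow(Add(97, Add(2, -12)), 2) = Pow(Add(97, -10), 2) = Pow(87, 2) = 7569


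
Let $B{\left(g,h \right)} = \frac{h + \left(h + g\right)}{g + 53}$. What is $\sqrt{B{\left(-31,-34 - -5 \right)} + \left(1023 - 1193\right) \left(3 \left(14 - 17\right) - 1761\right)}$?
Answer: $\frac{\sqrt{145633642}}{22} \approx 548.54$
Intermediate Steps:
$B{\left(g,h \right)} = \frac{g + 2 h}{53 + g}$ ($B{\left(g,h \right)} = \frac{h + \left(g + h\right)}{53 + g} = \frac{g + 2 h}{53 + g}$)
$\sqrt{B{\left(-31,-34 - -5 \right)} + \left(1023 - 1193\right) \left(3 \left(14 - 17\right) - 1761\right)} = \sqrt{\frac{-31 + 2 \left(-34 - -5\right)}{53 - 31} + \left(1023 - 1193\right) \left(3 \left(14 - 17\right) - 1761\right)} = \sqrt{\frac{-31 + 2 \left(-34 + 5\right)}{22} - 170 \left(3 \left(-3\right) - 1761\right)} = \sqrt{\frac{-31 + 2 \left(-29\right)}{22} - 170 \left(-9 - 1761\right)} = \sqrt{\frac{-31 - 58}{22} - -300900} = \sqrt{\frac{1}{22} \left(-89\right) + 300900} = \sqrt{- \frac{89}{22} + 300900} = \sqrt{\frac{6619711}{22}} = \frac{\sqrt{145633642}}{22}$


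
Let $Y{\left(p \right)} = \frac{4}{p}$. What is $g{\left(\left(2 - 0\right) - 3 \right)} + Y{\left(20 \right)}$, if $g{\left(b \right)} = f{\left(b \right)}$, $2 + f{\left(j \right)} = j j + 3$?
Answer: $\frac{11}{5} \approx 2.2$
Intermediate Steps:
$f{\left(j \right)} = 1 + j^{2}$ ($f{\left(j \right)} = -2 + \left(j j + 3\right) = -2 + \left(j^{2} + 3\right) = -2 + \left(3 + j^{2}\right) = 1 + j^{2}$)
$g{\left(b \right)} = 1 + b^{2}$
$g{\left(\left(2 - 0\right) - 3 \right)} + Y{\left(20 \right)} = \left(1 + \left(\left(2 - 0\right) - 3\right)^{2}\right) + \frac{4}{20} = \left(1 + \left(\left(2 + 0\right) - 3\right)^{2}\right) + 4 \cdot \frac{1}{20} = \left(1 + \left(2 - 3\right)^{2}\right) + \frac{1}{5} = \left(1 + \left(-1\right)^{2}\right) + \frac{1}{5} = \left(1 + 1\right) + \frac{1}{5} = 2 + \frac{1}{5} = \frac{11}{5}$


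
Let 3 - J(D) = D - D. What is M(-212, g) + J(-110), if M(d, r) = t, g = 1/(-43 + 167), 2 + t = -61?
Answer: -60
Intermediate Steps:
t = -63 (t = -2 - 61 = -63)
g = 1/124 ≈ 0.0080645
M(d, r) = -63
J(D) = 3 (J(D) = 3 - (D - D) = 3 - 1*0 = 3 + 0 = 3)
M(-212, g) + J(-110) = -63 + 3 = -60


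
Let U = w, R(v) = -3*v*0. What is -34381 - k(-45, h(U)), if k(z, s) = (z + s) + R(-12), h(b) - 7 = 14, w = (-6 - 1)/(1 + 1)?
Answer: -34357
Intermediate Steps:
R(v) = 0
w = -7/2 ≈ -3.5000
U = -7/2 ≈ -3.5000
h(b) = 21 (h(b) = 7 + 14 = 21)
k(z, s) = s + z (k(z, s) = (z + s) + 0 = (s + z) + 0 = s + z)
-34381 - k(-45, h(U)) = -34381 - (21 - 45) = -34381 - 1*(-24) = -34381 + 24 = -34357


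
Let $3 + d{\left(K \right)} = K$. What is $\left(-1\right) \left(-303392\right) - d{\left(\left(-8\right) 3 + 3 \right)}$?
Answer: $303416$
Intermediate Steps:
$d{\left(K \right)} = -3 + K$
$\left(-1\right) \left(-303392\right) - d{\left(\left(-8\right) 3 + 3 \right)} = \left(-1\right) \left(-303392\right) - \left(-3 + \left(\left(-8\right) 3 + 3\right)\right) = 303392 - \left(-3 + \left(-24 + 3\right)\right) = 303392 - \left(-3 - 21\right) = 303392 - -24 = 303392 + 24 = 303416$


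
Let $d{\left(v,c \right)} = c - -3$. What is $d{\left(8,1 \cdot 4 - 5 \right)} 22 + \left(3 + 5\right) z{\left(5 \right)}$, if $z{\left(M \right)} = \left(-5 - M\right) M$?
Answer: $-356$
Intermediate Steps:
$z{\left(M \right)} = M \left(-5 - M\right)$
$d{\left(v,c \right)} = 3 + c$ ($d{\left(v,c \right)} = c + 3 = 3 + c$)
$d{\left(8,1 \cdot 4 - 5 \right)} 22 + \left(3 + 5\right) z{\left(5 \right)} = \left(3 + \left(1 \cdot 4 - 5\right)\right) 22 + \left(3 + 5\right) \left(\left(-1\right) 5 \left(5 + 5\right)\right) = \left(3 + \left(4 - 5\right)\right) 22 + 8 \left(\left(-1\right) 5 \cdot 10\right) = \left(3 - 1\right) 22 + 8 \left(-50\right) = 2 \cdot 22 - 400 = 44 - 400 = -356$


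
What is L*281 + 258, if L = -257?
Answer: -71959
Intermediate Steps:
L*281 + 258 = -257*281 + 258 = -72217 + 258 = -71959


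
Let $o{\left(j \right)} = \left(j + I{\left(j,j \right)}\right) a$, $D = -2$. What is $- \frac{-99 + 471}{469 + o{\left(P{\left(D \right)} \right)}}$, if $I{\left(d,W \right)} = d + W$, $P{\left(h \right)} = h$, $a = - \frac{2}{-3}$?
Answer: $- \frac{4}{5} \approx -0.8$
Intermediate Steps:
$a = \frac{2}{3}$ ($a = \left(-2\right) \left(- \frac{1}{3}\right) = \frac{2}{3} \approx 0.66667$)
$I{\left(d,W \right)} = W + d$
$o{\left(j \right)} = 2 j$ ($o{\left(j \right)} = \left(j + \left(j + j\right)\right) \frac{2}{3} = \left(j + 2 j\right) \frac{2}{3} = 3 j \frac{2}{3} = 2 j$)
$- \frac{-99 + 471}{469 + o{\left(P{\left(D \right)} \right)}} = - \frac{-99 + 471}{469 + 2 \left(-2\right)} = - \frac{372}{469 - 4} = - \frac{372}{465} = \left(-1\right) \frac{4}{5} = - \frac{4}{5}$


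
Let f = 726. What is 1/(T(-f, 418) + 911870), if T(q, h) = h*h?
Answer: 1/1086594 ≈ 9.2031e-7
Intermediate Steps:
T(q, h) = h²
1/(T(-f, 418) + 911870) = 1/(418² + 911870) = 1/(174724 + 911870) = 1/1086594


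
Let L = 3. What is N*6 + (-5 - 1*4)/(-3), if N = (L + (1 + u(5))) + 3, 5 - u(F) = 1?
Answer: 69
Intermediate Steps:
u(F) = 4 (u(F) = 5 - 1*1 = 5 - 1 = 4)
N = 11 (N = (3 + (1 + 4)) + 3 = (3 + 5) + 3 = 8 + 3 = 11)
N*6 + (-5 - 1*4)/(-3) = 11*6 + (-5 - 1*4)/(-3) = 66 + (-5 - 4)*(-⅓) = 66 - 9*(-⅓) = 66 + 3 = 69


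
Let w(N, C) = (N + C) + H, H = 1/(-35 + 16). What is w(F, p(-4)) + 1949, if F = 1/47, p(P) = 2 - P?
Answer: 1745787/893 ≈ 1955.0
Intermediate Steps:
F = 1/47 ≈ 0.021277
H = -1/19 (H = 1/(-19) = -1/19 ≈ -0.052632)
w(N, C) = -1/19 + C + N (w(N, C) = (N + C) - 1/19 = (C + N) - 1/19 = -1/19 + C + N)
w(F, p(-4)) + 1949 = (-1/19 + (2 - 1*(-4)) + 1/47) + 1949 = (-1/19 + (2 + 4) + 1/47) + 1949 = (-1/19 + 6 + 1/47) + 1949 = 5330/893 + 1949 = 1745787/893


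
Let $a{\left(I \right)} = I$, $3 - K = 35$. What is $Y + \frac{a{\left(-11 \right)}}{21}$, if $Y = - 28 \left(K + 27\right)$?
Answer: $\frac{2929}{21} \approx 139.48$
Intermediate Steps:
$K = -32$ ($K = 3 - 35 = -32$)
$Y = 140$ ($Y = - 28 \left(-32 + 27\right) = \left(-28\right) \left(-5\right) = 140$)
$Y + \frac{a{\left(-11 \right)}}{21} = 140 - \frac{11}{21} = \frac{2929}{21}$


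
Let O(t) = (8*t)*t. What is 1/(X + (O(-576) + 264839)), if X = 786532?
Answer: 1/3705579 ≈ 2.6986e-7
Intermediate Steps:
O(t) = 8*t**2
1/(X + (O(-576) + 264839)) = 1/(786532 + (8*(-576)**2 + 264839)) = 1/(786532 + (8*331776 + 264839)) = 1/(786532 + (2654208 + 264839)) = 1/(786532 + 2919047) = 1/3705579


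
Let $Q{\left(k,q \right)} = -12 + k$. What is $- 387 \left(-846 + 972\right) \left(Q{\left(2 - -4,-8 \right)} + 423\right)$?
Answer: $-20333754$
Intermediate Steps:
$- 387 \left(-846 + 972\right) \left(Q{\left(2 - -4,-8 \right)} + 423\right) = - 387 \left(-846 + 972\right) \left(\left(-12 + \left(2 - -4\right)\right) + 423\right) = - 387 \cdot 126 \left(\left(-12 + \left(2 + 4\right)\right) + 423\right) = - 387 \cdot 126 \left(\left(-12 + 6\right) + 423\right) = - 387 \cdot 126 \left(-6 + 423\right) = - 387 \cdot 126 \cdot 417 = \left(-387\right) 52542 = -20333754$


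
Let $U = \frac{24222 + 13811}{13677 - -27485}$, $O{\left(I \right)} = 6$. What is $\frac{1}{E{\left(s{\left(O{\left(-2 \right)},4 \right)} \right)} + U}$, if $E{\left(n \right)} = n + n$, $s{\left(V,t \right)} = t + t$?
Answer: $\frac{41162}{696625} \approx 0.059088$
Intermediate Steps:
$s{\left(V,t \right)} = 2 t$
$E{\left(n \right)} = 2 n$
$U = \frac{38033}{41162}$ ($U = \frac{38033}{13677 + 27485} = \frac{38033}{41162} \approx 0.92398$)
$\frac{1}{E{\left(s{\left(O{\left(-2 \right)},4 \right)} \right)} + U} = \frac{1}{2 \cdot 2 \cdot 4 + \frac{38033}{41162}} = \frac{1}{2 \cdot 8 + \frac{38033}{41162}} = \frac{1}{16 + \frac{38033}{41162}} = \frac{1}{\frac{696625}{41162}} = \frac{41162}{696625}$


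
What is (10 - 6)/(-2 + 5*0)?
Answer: -2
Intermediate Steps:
(10 - 6)/(-2 + 5*0) = 4/(-2 + 0) = 4/(-2) = 4*(-½) = -2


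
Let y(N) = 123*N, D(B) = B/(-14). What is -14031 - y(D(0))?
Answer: -14031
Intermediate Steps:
D(B) = -B/14 (D(B) = B*(-1/14) = -B/14)
-14031 - y(D(0)) = -14031 - 123*(-1/14*0) = -14031 - 123*0 = -14031 - 1*0 = -14031 + 0 = -14031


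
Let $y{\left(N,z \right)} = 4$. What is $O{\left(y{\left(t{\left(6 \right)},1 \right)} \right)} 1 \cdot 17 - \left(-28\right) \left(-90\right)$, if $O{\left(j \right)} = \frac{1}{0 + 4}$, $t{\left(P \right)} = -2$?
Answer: $- \frac{10063}{4} \approx -2515.8$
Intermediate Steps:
$O{\left(j \right)} = \frac{1}{4}$
$O{\left(y{\left(t{\left(6 \right)},1 \right)} \right)} 1 \cdot 17 - \left(-28\right) \left(-90\right) = \frac{1}{4} \cdot 1 \cdot 17 - \left(-28\right) \left(-90\right) = \frac{1}{4} \cdot 17 - 2520 = \frac{17}{4} - 2520 = - \frac{10063}{4}$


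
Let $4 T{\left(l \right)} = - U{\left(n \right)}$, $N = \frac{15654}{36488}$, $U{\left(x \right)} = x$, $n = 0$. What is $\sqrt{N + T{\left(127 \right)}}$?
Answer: $\frac{\sqrt{35698947}}{9122} \approx 0.65499$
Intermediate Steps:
$N = \frac{7827}{18244}$ ($N = 15654 \cdot \frac{1}{36488} = \frac{7827}{18244} \approx 0.42902$)
$T{\left(l \right)} = 0$ ($T{\left(l \right)} = \frac{\left(-1\right) 0}{4} = \frac{1}{4} \cdot 0 = 0$)
$\sqrt{N + T{\left(127 \right)}} = \sqrt{\frac{7827}{18244} + 0} = \sqrt{\frac{7827}{18244}} = \frac{\sqrt{35698947}}{9122}$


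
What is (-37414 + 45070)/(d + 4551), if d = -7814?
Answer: -7656/3263 ≈ -2.3463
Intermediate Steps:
(-37414 + 45070)/(d + 4551) = (-37414 + 45070)/(-7814 + 4551) = 7656/(-3263) = 7656*(-1/3263) = -7656/3263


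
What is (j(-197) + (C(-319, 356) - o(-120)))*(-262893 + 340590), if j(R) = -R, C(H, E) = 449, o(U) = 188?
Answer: 35585226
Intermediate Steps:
(j(-197) + (C(-319, 356) - o(-120)))*(-262893 + 340590) = (-1*(-197) + (449 - 1*188))*(-262893 + 340590) = (197 + (449 - 188))*77697 = (197 + 261)*77697 = 458*77697 = 35585226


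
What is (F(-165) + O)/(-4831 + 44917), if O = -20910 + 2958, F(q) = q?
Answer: -2013/4454 ≈ -0.45195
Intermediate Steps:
O = -17952
(F(-165) + O)/(-4831 + 44917) = (-165 - 17952)/(-4831 + 44917) = -18117/40086 = -18117*1/40086 = -2013/4454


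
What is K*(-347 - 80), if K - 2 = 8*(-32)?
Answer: 108458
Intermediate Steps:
K = -254 (K = 2 + 8*(-32) = 2 - 256 = -254)
K*(-347 - 80) = -254*(-347 - 80) = -254*(-427) = 108458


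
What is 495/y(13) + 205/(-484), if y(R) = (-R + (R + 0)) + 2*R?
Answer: 117125/6292 ≈ 18.615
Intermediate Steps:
y(R) = 2*R (y(R) = (-R + R) + 2*R = 0 + 2*R = 2*R)
495/y(13) + 205/(-484) = 495/((2*13)) + 205/(-484) = 495/26 + 205*(-1/484) = 495*(1/26) - 205/484 = 495/26 - 205/484 = 117125/6292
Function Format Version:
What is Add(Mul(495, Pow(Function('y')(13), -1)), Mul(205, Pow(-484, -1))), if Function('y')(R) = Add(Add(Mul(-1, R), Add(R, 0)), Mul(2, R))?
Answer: Rational(117125, 6292) ≈ 18.615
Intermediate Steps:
Function('y')(R) = Mul(2, R) (Function('y')(R) = Add(Add(Mul(-1, R), R), Mul(2, R)) = Add(0, Mul(2, R)) = Mul(2, R))
Add(Mul(495, Pow(Function('y')(13), -1)), Mul(205, Pow(-484, -1))) = Add(Mul(495, Pow(Mul(2, 13), -1)), Mul(205, Pow(-484, -1))) = Add(Mul(495, Pow(26, -1)), Mul(205, Rational(-1, 484))) = Add(Mul(495, Rational(1, 26)), Rational(-205, 484)) = Add(Rational(495, 26), Rational(-205, 484)) = Rational(117125, 6292)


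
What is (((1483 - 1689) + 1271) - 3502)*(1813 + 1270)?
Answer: -7513271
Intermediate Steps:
(((1483 - 1689) + 1271) - 3502)*(1813 + 1270) = ((-206 + 1271) - 3502)*3083 = (1065 - 3502)*3083 = -2437*3083 = -7513271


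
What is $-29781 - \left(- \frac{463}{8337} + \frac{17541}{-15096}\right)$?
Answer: $- \frac{1249315003049}{41951784} \approx -29780.0$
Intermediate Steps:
$-29781 - \left(- \frac{463}{8337} + \frac{17541}{-15096}\right) = -29781 - \left(\left(-463\right) \frac{1}{8337} + 17541 \left(- \frac{1}{15096}\right)\right) = -29781 - \left(- \frac{463}{8337} - \frac{5847}{5032}\right) = -29781 - - \frac{51076255}{41951784} = -29781 + \frac{51076255}{41951784} = - \frac{1249315003049}{41951784}$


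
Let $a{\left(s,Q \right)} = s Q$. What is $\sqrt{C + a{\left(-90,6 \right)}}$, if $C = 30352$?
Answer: $2 \sqrt{7453} \approx 172.66$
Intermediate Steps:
$a{\left(s,Q \right)} = Q s$
$\sqrt{C + a{\left(-90,6 \right)}} = \sqrt{30352 + 6 \left(-90\right)} = \sqrt{30352 - 540} = \sqrt{29812} = 2 \sqrt{7453}$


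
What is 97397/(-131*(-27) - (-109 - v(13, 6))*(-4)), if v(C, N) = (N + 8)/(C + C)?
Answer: 1266161/40285 ≈ 31.430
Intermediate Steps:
v(C, N) = (8 + N)/(2*C) (v(C, N) = (8 + N)/((2*C)) = (8 + N)*(1/(2*C)) = (8 + N)/(2*C))
97397/(-131*(-27) - (-109 - v(13, 6))*(-4)) = 97397/(-131*(-27) - (-109 - (8 + 6)/(2*13))*(-4)) = 97397/(3537 - (-109 - 14/(2*13))*(-4)) = 97397/(3537 - (-109 - 1*7/13)*(-4)) = 97397/(3537 - (-109 - 7/13)*(-4)) = 97397/(3537 - (-1424)*(-4)/13) = 97397/(3537 - 1*5696/13) = 97397/(3537 - 5696/13) = 97397/(40285/13) = 97397*(13/40285) = 1266161/40285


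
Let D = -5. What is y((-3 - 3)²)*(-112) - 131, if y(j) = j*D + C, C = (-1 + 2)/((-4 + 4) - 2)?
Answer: 20085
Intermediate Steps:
C = -½ (C = 1/(0 - 2) = 1/(-2) = 1*(-½) = -½ ≈ -0.50000)
y(j) = -½ - 5*j (y(j) = j*(-5) - ½ = -5*j - ½ = -½ - 5*j)
y((-3 - 3)²)*(-112) - 131 = (-½ - 5*(-3 - 3)²)*(-112) - 131 = (-½ - 5*(-6)²)*(-112) - 131 = (-½ - 5*36)*(-112) - 131 = (-½ - 180)*(-112) - 131 = -361/2*(-112) - 131 = 20216 - 131 = 20085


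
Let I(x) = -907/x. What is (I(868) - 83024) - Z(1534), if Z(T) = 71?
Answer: -72127367/868 ≈ -83096.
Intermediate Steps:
(I(868) - 83024) - Z(1534) = (-907/868 - 83024) - 1*71 = (-907*1/868 - 83024) - 71 = (-907/868 - 83024) - 71 = -72065739/868 - 71 = -72127367/868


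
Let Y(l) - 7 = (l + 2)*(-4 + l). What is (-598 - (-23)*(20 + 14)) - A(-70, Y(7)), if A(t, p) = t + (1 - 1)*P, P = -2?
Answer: 254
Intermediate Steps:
Y(l) = 7 + (-4 + l)*(2 + l) (Y(l) = 7 + (l + 2)*(-4 + l) = 7 + (2 + l)*(-4 + l) = 7 + (-4 + l)*(2 + l))
A(t, p) = t (A(t, p) = t + (1 - 1)*(-2) = t + 0*(-2) = t + 0 = t)
(-598 - (-23)*(20 + 14)) - A(-70, Y(7)) = (-598 - (-23)*(20 + 14)) - 1*(-70) = (-598 - (-23)*34) + 70 = (-598 - 1*(-782)) + 70 = (-598 + 782) + 70 = 184 + 70 = 254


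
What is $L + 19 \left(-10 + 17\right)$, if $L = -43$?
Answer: $90$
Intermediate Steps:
$L + 19 \left(-10 + 17\right) = -43 + 19 \left(-10 + 17\right) = -43 + 19 \cdot 7 = -43 + 133 = 90$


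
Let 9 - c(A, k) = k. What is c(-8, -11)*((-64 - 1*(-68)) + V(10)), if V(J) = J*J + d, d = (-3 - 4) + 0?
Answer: 1940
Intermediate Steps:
c(A, k) = 9 - k
d = -7 (d = -7 + 0 = -7)
V(J) = -7 + J² (V(J) = J*J - 7 = J² - 7 = -7 + J²)
c(-8, -11)*((-64 - 1*(-68)) + V(10)) = (9 - 1*(-11))*((-64 - 1*(-68)) + (-7 + 10²)) = (9 + 11)*((-64 + 68) + (-7 + 100)) = 20*(4 + 93) = 20*97 = 1940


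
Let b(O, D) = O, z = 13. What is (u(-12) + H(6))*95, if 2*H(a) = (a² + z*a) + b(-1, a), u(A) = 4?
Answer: 11495/2 ≈ 5747.5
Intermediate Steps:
H(a) = -½ + a²/2 + 13*a/2 (H(a) = ((a² + 13*a) - 1)/2 = (-1 + a² + 13*a)/2 = -½ + a²/2 + 13*a/2)
(u(-12) + H(6))*95 = (4 + (-½ + (½)*6² + (13/2)*6))*95 = (4 + (-½ + (½)*36 + 39))*95 = (4 + (-½ + 18 + 39))*95 = (4 + 113/2)*95 = (121/2)*95 = 11495/2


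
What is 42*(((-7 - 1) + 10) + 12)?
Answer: 588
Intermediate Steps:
42*(((-7 - 1) + 10) + 12) = 42*((-8 + 10) + 12) = 42*(2 + 12) = 42*14 = 588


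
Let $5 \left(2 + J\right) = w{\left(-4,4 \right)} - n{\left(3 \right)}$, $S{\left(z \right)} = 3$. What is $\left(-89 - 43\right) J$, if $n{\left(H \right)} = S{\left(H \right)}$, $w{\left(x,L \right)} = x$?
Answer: $\frac{2244}{5} \approx 448.8$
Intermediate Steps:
$n{\left(H \right)} = 3$
$J = - \frac{17}{5}$ ($J = -2 + \frac{-4 - 3}{5} = -2 + \frac{1}{5} \left(-7\right) = -2 - \frac{7}{5} = - \frac{17}{5} \approx -3.4$)
$\left(-89 - 43\right) J = \left(-89 - 43\right) \left(- \frac{17}{5}\right) = \left(-132\right) \left(- \frac{17}{5}\right) = \frac{2244}{5}$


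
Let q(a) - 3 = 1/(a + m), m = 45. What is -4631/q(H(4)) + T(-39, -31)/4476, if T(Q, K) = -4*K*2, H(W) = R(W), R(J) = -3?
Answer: -217639864/142113 ≈ -1531.5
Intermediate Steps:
H(W) = -3
q(a) = 3 + 1/(45 + a) (q(a) = 3 + 1/(a + 45) = 3 + 1/(45 + a))
T(Q, K) = -8*K
-4631/q(H(4)) + T(-39, -31)/4476 = -4631*(45 - 3)/(136 + 3*(-3)) - 8*(-31)/4476 = -4631*42/(136 - 9) + 248*(1/4476) = -4631/((1/42)*127) + 62/1119 = -4631/127/42 + 62/1119 = -4631*42/127 + 62/1119 = -194502/127 + 62/1119 = -217639864/142113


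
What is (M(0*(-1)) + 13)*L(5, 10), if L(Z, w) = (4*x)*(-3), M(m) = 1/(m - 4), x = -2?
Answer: 306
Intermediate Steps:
M(m) = 1/(-4 + m)
L(Z, w) = 24 (L(Z, w) = (4*(-2))*(-3) = -8*(-3) = 24)
(M(0*(-1)) + 13)*L(5, 10) = (1/(-4 + 0*(-1)) + 13)*24 = (1/(-4 + 0) + 13)*24 = (1/(-4) + 13)*24 = (-¼ + 13)*24 = (51/4)*24 = 306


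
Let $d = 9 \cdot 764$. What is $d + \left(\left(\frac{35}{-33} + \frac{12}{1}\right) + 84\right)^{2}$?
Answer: $\frac{17303653}{1089} \approx 15889.0$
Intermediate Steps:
$d = 6876$
$d + \left(\left(\frac{35}{-33} + \frac{12}{1}\right) + 84\right)^{2} = 6876 + \left(\left(\frac{35}{-33} + \frac{12}{1}\right) + 84\right)^{2} = 6876 + \left(\left(35 \left(- \frac{1}{33}\right) + 12 \cdot 1\right) + 84\right)^{2} = 6876 + \left(\left(- \frac{35}{33} + 12\right) + 84\right)^{2} = 6876 + \left(\frac{361}{33} + 84\right)^{2} = 6876 + \left(\frac{3133}{33}\right)^{2} = 6876 + \frac{9815689}{1089} = \frac{17303653}{1089}$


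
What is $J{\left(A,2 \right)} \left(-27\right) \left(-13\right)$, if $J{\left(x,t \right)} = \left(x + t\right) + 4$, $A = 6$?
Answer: $4212$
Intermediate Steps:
$J{\left(x,t \right)} = 4 + t + x$ ($J{\left(x,t \right)} = \left(t + x\right) + 4 = 4 + t + x$)
$J{\left(A,2 \right)} \left(-27\right) \left(-13\right) = \left(4 + 2 + 6\right) \left(-27\right) \left(-13\right) = 12 \left(-27\right) \left(-13\right) = \left(-324\right) \left(-13\right) = 4212$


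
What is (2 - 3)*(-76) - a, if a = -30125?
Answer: 30201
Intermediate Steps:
(2 - 3)*(-76) - a = (2 - 3)*(-76) - 1*(-30125) = -1*(-76) + 30125 = 76 + 30125 = 30201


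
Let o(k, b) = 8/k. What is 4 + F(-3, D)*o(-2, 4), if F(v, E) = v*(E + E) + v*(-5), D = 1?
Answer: -32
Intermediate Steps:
F(v, E) = -5*v + 2*E*v (F(v, E) = v*(2*E) - 5*v = 2*E*v - 5*v = -5*v + 2*E*v)
4 + F(-3, D)*o(-2, 4) = 4 + (-3*(-5 + 2*1))*(8/(-2)) = 4 + (-3*(-5 + 2))*(8*(-1/2)) = 4 - 3*(-3)*(-4) = 4 + 9*(-4) = 4 - 36 = -32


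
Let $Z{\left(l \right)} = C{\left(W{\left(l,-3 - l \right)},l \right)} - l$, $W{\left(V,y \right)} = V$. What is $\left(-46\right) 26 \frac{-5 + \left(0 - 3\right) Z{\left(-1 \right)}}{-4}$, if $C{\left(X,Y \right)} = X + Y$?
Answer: $-598$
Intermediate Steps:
$Z{\left(l \right)} = l$ ($Z{\left(l \right)} = \left(l + l\right) - l = 2 l - l = l$)
$\left(-46\right) 26 \frac{-5 + \left(0 - 3\right) Z{\left(-1 \right)}}{-4} = \left(-46\right) 26 \frac{-5 + \left(0 - 3\right) \left(-1\right)}{-4} = - 1196 \left(-5 + \left(0 - 3\right) \left(-1\right)\right) \left(- \frac{1}{4}\right) = - 1196 \left(-5 - -3\right) \left(- \frac{1}{4}\right) = - 1196 \left(-5 + 3\right) \left(- \frac{1}{4}\right) = - 1196 \left(\left(-2\right) \left(- \frac{1}{4}\right)\right) = \left(-1196\right) \frac{1}{2} = -598$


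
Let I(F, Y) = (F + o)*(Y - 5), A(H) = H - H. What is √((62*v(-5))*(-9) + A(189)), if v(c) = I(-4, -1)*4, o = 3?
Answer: 12*I*√93 ≈ 115.72*I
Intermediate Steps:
A(H) = 0
I(F, Y) = (-5 + Y)*(3 + F) (I(F, Y) = (F + 3)*(Y - 5) = (3 + F)*(-5 + Y) = (-5 + Y)*(3 + F))
v(c) = 24 (v(c) = (-15 - 5*(-4) + 3*(-1) - 4*(-1))*4 = (-15 + 20 - 3 + 4)*4 = 6*4 = 24)
√((62*v(-5))*(-9) + A(189)) = √((62*24)*(-9) + 0) = √(1488*(-9) + 0) = √(-13392 + 0) = √(-13392) = 12*I*√93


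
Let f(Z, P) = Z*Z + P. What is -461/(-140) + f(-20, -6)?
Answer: 55621/140 ≈ 397.29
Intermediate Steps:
f(Z, P) = P + Z² (f(Z, P) = Z² + P = P + Z²)
-461/(-140) + f(-20, -6) = -461/(-140) + (-6 + (-20)²) = -1/140*(-461) + (-6 + 400) = 461/140 + 394 = 55621/140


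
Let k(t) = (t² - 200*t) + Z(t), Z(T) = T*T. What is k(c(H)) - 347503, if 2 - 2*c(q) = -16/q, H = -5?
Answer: -8684557/25 ≈ -3.4738e+5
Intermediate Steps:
c(q) = 1 + 8/q (c(q) = 1 - (-8)/q = 1 + 8/q)
Z(T) = T²
k(t) = -200*t + 2*t² (k(t) = (t² - 200*t) + t² = -200*t + 2*t²)
k(c(H)) - 347503 = 2*((8 - 5)/(-5))*(-100 + (8 - 5)/(-5)) - 347503 = 2*(-⅕*3)*(-100 - ⅕*3) - 347503 = 2*(-⅗)*(-100 - ⅗) - 347503 = 2*(-⅗)*(-503/5) - 347503 = 3018/25 - 347503 = -8684557/25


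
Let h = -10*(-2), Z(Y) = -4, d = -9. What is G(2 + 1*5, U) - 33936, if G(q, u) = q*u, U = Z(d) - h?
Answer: -34104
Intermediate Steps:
h = 20
U = -24 (U = -4 - 1*20 = -4 - 20 = -24)
G(2 + 1*5, U) - 33936 = (2 + 1*5)*(-24) - 33936 = (2 + 5)*(-24) - 33936 = 7*(-24) - 33936 = -168 - 33936 = -34104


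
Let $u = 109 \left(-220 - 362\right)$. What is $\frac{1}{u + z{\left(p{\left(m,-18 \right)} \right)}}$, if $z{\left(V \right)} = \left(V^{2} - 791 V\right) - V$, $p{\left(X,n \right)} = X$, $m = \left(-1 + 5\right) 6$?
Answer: $- \frac{1}{81870} \approx -1.2214 \cdot 10^{-5}$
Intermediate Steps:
$u = -63438$ ($u = 109 \left(-582\right) = -63438$)
$m = 24$ ($m = 4 \cdot 6 = 24$)
$z{\left(V \right)} = V^{2} - 792 V$
$\frac{1}{u + z{\left(p{\left(m,-18 \right)} \right)}} = \frac{1}{-63438 + 24 \left(-792 + 24\right)} = \frac{1}{-63438 + 24 \left(-768\right)} = \frac{1}{-63438 - 18432} = \frac{1}{-81870} = - \frac{1}{81870}$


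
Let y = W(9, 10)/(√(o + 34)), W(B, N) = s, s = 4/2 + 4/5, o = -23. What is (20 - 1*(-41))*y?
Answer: 854*√11/55 ≈ 51.498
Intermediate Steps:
s = 14/5 (s = 4*(½) + 4*(⅕) = 2 + ⅘ = 14/5 ≈ 2.8000)
W(B, N) = 14/5
y = 14*√11/55 (y = 14/(5*(√(-23 + 34))) = 14/(5*(√11)) = 14*(√11/11)/5 = 14*√11/55 ≈ 0.84423)
(20 - 1*(-41))*y = (20 - 1*(-41))*(14*√11/55) = (20 + 41)*(14*√11/55) = 61*(14*√11/55) = 854*√11/55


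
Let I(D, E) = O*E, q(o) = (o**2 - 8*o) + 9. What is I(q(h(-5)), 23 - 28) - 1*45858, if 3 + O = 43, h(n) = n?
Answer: -46058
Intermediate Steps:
O = 40 (O = -3 + 43 = 40)
q(o) = 9 + o**2 - 8*o
I(D, E) = 40*E
I(q(h(-5)), 23 - 28) - 1*45858 = 40*(23 - 28) - 1*45858 = 40*(-5) - 45858 = -200 - 45858 = -46058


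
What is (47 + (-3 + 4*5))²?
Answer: 4096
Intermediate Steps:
(47 + (-3 + 4*5))² = (47 + (-3 + 20))² = (47 + 17)² = 64² = 4096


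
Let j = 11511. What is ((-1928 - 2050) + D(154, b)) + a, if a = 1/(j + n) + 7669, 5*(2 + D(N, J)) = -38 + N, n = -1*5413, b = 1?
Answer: 113184983/30490 ≈ 3712.2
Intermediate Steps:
n = -5413
D(N, J) = -48/5 + N/5 (D(N, J) = -2 + (-38 + N)/5 = -2 + (-38/5 + N/5) = -48/5 + N/5)
a = 46765563/6098 (a = 1/(11511 - 5413) + 7669 = 1/6098 + 7669 = 46765563/6098 ≈ 7669.0)
((-1928 - 2050) + D(154, b)) + a = ((-1928 - 2050) + (-48/5 + (⅕)*154)) + 46765563/6098 = (-3978 + (-48/5 + 154/5)) + 46765563/6098 = (-3978 + 106/5) + 46765563/6098 = -19784/5 + 46765563/6098 = 113184983/30490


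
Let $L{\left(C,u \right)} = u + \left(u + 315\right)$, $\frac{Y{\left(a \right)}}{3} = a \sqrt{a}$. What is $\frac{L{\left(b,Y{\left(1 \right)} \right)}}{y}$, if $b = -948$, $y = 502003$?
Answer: $\frac{321}{502003} \approx 0.00063944$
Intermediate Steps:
$Y{\left(a \right)} = 3 a^{\frac{3}{2}}$ ($Y{\left(a \right)} = 3 a \sqrt{a} = 3 a^{\frac{3}{2}}$)
$L{\left(C,u \right)} = 315 + 2 u$ ($L{\left(C,u \right)} = u + \left(315 + u\right) = 315 + 2 u$)
$\frac{L{\left(b,Y{\left(1 \right)} \right)}}{y} = \frac{315 + 2 \cdot 3 \cdot 1^{\frac{3}{2}}}{502003} = \left(315 + 2 \cdot 3 \cdot 1\right) \frac{1}{502003} = \left(315 + 2 \cdot 3\right) \frac{1}{502003} = \left(315 + 6\right) \frac{1}{502003} = 321 \cdot \frac{1}{502003} = \frac{321}{502003}$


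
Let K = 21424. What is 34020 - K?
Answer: 12596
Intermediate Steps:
34020 - K = 34020 - 1*21424 = 34020 - 21424 = 12596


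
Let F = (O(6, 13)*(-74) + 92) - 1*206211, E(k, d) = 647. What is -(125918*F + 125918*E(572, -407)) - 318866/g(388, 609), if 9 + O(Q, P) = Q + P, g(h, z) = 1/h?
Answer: 25842082608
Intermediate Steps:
O(Q, P) = -9 + P + Q (O(Q, P) = -9 + (Q + P) = -9 + (P + Q) = -9 + P + Q)
F = -206859 (F = ((-9 + 13 + 6)*(-74) + 92) - 1*206211 = (10*(-74) + 92) - 206211 = (-740 + 92) - 206211 = -648 - 206211 = -206859)
-(125918*F + 125918*E(572, -407)) - 318866/g(388, 609) = -125918/(1/(647 - 206859)) - 318866/(1/388) = -125918/(1/(-206212)) - 318866/1/388 = -125918/(-1/206212) - 318866*388 = -125918*(-206212) - 123720008 = 25965802616 - 123720008 = 25842082608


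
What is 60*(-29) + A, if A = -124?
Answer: -1864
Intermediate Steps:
60*(-29) + A = 60*(-29) - 124 = -1740 - 124 = -1864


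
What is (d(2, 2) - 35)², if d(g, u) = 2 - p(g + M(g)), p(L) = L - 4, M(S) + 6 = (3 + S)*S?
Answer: 1225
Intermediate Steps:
M(S) = -6 + S*(3 + S) (M(S) = -6 + (3 + S)*S = -6 + S*(3 + S))
p(L) = -4 + L
d(g, u) = 12 - g² - 4*g (d(g, u) = 2 - (-4 + (g + (-6 + g² + 3*g))) = 2 - (-4 + (-6 + g² + 4*g)) = 2 - (-10 + g² + 4*g) = 2 + (10 - g² - 4*g) = 12 - g² - 4*g)
(d(2, 2) - 35)² = ((12 - 1*2² - 4*2) - 35)² = ((12 - 1*4 - 8) - 35)² = ((12 - 4 - 8) - 35)² = (0 - 35)² = (-35)² = 1225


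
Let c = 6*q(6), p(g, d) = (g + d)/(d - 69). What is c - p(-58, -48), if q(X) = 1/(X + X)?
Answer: -95/234 ≈ -0.40598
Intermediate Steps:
q(X) = 1/(2*X)
p(g, d) = (d + g)/(-69 + d)
c = ½ (c = 6*((½)/6) = 6*((½)*(⅙)) = 6*(1/12) = ½ ≈ 0.50000)
c - p(-58, -48) = ½ - (-48 - 58)/(-69 - 48) = ½ - (-106)/(-117) = ½ - (-1)*(-106)/117 = ½ - 1*106/117 = ½ - 106/117 = -95/234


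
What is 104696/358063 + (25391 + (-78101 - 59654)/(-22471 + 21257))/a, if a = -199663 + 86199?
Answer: 3334881294989/49321493921648 ≈ 0.067615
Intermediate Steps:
a = -113464
104696/358063 + (25391 + (-78101 - 59654)/(-22471 + 21257))/a = 104696/358063 + (25391 + (-78101 - 59654)/(-22471 + 21257))/(-113464) = 104696*(1/358063) + (25391 - 137755/(-1214))*(-1/113464) = 104696/358063 + (25391 - 137755*(-1/1214))*(-1/113464) = 104696/358063 + (25391 + 137755/1214)*(-1/113464) = 104696/358063 + (30962429/1214)*(-1/113464) = 104696/358063 - 30962429/137745296 = 3334881294989/49321493921648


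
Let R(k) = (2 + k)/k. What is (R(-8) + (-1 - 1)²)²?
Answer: 361/16 ≈ 22.563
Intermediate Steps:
R(k) = (2 + k)/k
(R(-8) + (-1 - 1)²)² = ((2 - 8)/(-8) + (-1 - 1)²)² = (-⅛*(-6) + (-2)²)² = (¾ + 4)² = (19/4)² = 361/16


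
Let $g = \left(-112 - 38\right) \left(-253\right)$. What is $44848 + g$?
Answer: $82798$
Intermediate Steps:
$g = 37950$ ($g = \left(-150\right) \left(-253\right) = 37950$)
$44848 + g = 44848 + 37950 = 82798$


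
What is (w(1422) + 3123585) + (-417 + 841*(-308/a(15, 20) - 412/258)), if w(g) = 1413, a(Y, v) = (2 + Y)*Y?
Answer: 34235166551/10965 ≈ 3.1222e+6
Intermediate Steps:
a(Y, v) = Y*(2 + Y)
(w(1422) + 3123585) + (-417 + 841*(-308/a(15, 20) - 412/258)) = (1413 + 3123585) + (-417 + 841*(-308*1/(15*(2 + 15)) - 412/258)) = 3124998 + (-417 + 841*(-308/(15*17) - 412*1/258)) = 3124998 + (-417 + 841*(-308/255 - 206/129)) = 3124998 + (-417 + 841*(-30754/10965)) = 3124998 + (-417 - 25864114/10965) = 3124998 - 30436519/10965 = 34235166551/10965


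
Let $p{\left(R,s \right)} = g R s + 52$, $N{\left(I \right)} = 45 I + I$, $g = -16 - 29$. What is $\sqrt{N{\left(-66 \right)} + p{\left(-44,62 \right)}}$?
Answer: $4 \sqrt{7486} \approx 346.09$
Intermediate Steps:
$g = -45$
$N{\left(I \right)} = 46 I$
$p{\left(R,s \right)} = 52 - 45 R s$ ($p{\left(R,s \right)} = - 45 R s + 52 = 52 - 45 R s$)
$\sqrt{N{\left(-66 \right)} + p{\left(-44,62 \right)}} = \sqrt{46 \left(-66\right) - \left(-52 - 122760\right)} = \sqrt{-3036 + \left(52 + 122760\right)} = \sqrt{-3036 + 122812} = \sqrt{119776} = 4 \sqrt{7486}$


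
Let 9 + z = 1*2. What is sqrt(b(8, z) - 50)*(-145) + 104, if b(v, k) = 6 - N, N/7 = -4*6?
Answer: 104 - 290*sqrt(31) ≈ -1510.7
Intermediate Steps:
z = -7 (z = -9 + 1*2 = -9 + 2 = -7)
N = -168 (N = 7*(-4*6) = 7*(-24) = -168)
b(v, k) = 174 (b(v, k) = 6 - 1*(-168) = 6 + 168 = 174)
sqrt(b(8, z) - 50)*(-145) + 104 = sqrt(174 - 50)*(-145) + 104 = sqrt(124)*(-145) + 104 = (2*sqrt(31))*(-145) + 104 = -290*sqrt(31) + 104 = 104 - 290*sqrt(31)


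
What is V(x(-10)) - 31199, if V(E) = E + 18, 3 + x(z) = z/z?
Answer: -31183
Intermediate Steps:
x(z) = -2 (x(z) = -3 + z/z = -3 + 1 = -2)
V(E) = 18 + E
V(x(-10)) - 31199 = (18 - 2) - 31199 = 16 - 31199 = -31183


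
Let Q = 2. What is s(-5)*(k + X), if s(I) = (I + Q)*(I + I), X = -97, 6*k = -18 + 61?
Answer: -2695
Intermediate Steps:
k = 43/6 (k = (-18 + 61)/6 = (⅙)*43 = 43/6 ≈ 7.1667)
s(I) = 2*I*(2 + I) (s(I) = (I + 2)*(I + I) = (2 + I)*(2*I) = 2*I*(2 + I))
s(-5)*(k + X) = (2*(-5)*(2 - 5))*(43/6 - 97) = (2*(-5)*(-3))*(-539/6) = 30*(-539/6) = -2695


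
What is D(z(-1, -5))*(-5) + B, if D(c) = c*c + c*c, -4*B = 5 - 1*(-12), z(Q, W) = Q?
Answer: -57/4 ≈ -14.250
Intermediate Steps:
B = -17/4 (B = -(5 - 1*(-12))/4 = -(5 + 12)/4 = -¼*17 = -17/4 ≈ -4.2500)
D(c) = 2*c² (D(c) = c² + c² = 2*c²)
D(z(-1, -5))*(-5) + B = (2*(-1)²)*(-5) - 17/4 = (2*1)*(-5) - 17/4 = 2*(-5) - 17/4 = -10 - 17/4 = -57/4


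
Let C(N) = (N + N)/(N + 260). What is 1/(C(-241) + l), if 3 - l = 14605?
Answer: -19/277920 ≈ -6.8365e-5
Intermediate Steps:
l = -14602 (l = 3 - 1*14605 = 3 - 14605 = -14602)
C(N) = 2*N/(260 + N) (C(N) = (2*N)/(260 + N) = 2*N/(260 + N))
1/(C(-241) + l) = 1/(2*(-241)/(260 - 241) - 14602) = 1/(2*(-241)/19 - 14602) = 1/(2*(-241)*(1/19) - 14602) = 1/(-482/19 - 14602) = 1/(-277920/19) = -19/277920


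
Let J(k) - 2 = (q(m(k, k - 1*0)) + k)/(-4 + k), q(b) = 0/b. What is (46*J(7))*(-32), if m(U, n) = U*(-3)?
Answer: -19136/3 ≈ -6378.7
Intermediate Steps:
m(U, n) = -3*U
q(b) = 0
J(k) = 2 + k/(-4 + k) (J(k) = 2 + (0 + k)/(-4 + k) = 2 + k/(-4 + k))
(46*J(7))*(-32) = (46*((-8 + 3*7)/(-4 + 7)))*(-32) = (46*((-8 + 21)/3))*(-32) = (46*((1/3)*13))*(-32) = (46*(13/3))*(-32) = (598/3)*(-32) = -19136/3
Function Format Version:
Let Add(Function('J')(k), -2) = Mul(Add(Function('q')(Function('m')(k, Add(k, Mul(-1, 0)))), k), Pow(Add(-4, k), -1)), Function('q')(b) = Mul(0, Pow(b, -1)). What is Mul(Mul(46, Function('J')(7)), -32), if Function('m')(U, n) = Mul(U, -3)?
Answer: Rational(-19136, 3) ≈ -6378.7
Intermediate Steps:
Function('m')(U, n) = Mul(-3, U)
Function('q')(b) = 0
Function('J')(k) = Add(2, Mul(k, Pow(Add(-4, k), -1))) (Function('J')(k) = Add(2, Mul(Add(0, k), Pow(Add(-4, k), -1))) = Add(2, Mul(k, Pow(Add(-4, k), -1))))
Mul(Mul(46, Function('J')(7)), -32) = Mul(Mul(46, Mul(Pow(Add(-4, 7), -1), Add(-8, Mul(3, 7)))), -32) = Mul(Mul(46, Mul(Pow(3, -1), Add(-8, 21))), -32) = Mul(Mul(46, Mul(Rational(1, 3), 13)), -32) = Mul(Mul(46, Rational(13, 3)), -32) = Mul(Rational(598, 3), -32) = Rational(-19136, 3)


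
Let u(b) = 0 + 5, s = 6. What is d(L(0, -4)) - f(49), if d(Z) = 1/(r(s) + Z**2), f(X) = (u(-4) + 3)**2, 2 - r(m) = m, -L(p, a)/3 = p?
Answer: -257/4 ≈ -64.250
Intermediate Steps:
L(p, a) = -3*p
r(m) = 2 - m
u(b) = 5
f(X) = 64 (f(X) = (5 + 3)**2 = 8**2 = 64)
d(Z) = 1/(-4 + Z**2) (d(Z) = 1/((2 - 1*6) + Z**2) = 1/((2 - 6) + Z**2) = 1/(-4 + Z**2))
d(L(0, -4)) - f(49) = 1/(-4 + (-3*0)**2) - 1*64 = 1/(-4 + 0**2) - 64 = 1/(-4 + 0) - 64 = 1/(-4) - 64 = -1/4 - 64 = -257/4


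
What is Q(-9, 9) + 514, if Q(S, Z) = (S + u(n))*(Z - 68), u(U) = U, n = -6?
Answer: 1399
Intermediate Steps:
Q(S, Z) = (-68 + Z)*(-6 + S) (Q(S, Z) = (S - 6)*(Z - 68) = (-6 + S)*(-68 + Z) = (-68 + Z)*(-6 + S))
Q(-9, 9) + 514 = (408 - 68*(-9) - 6*9 - 9*9) + 514 = (408 + 612 - 54 - 81) + 514 = 885 + 514 = 1399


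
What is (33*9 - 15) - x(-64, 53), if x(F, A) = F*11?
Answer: 986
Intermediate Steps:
x(F, A) = 11*F
(33*9 - 15) - x(-64, 53) = (33*9 - 15) - 11*(-64) = (297 - 15) - 1*(-704) = 282 + 704 = 986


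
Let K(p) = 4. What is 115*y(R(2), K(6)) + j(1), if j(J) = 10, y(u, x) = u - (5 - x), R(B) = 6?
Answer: 585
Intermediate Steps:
y(u, x) = -5 + u + x (y(u, x) = u + (-5 + x) = -5 + u + x)
115*y(R(2), K(6)) + j(1) = 115*(-5 + 6 + 4) + 10 = 115*5 + 10 = 575 + 10 = 585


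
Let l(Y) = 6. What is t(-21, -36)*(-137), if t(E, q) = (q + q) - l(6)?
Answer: 10686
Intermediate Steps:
t(E, q) = -6 + 2*q (t(E, q) = (q + q) - 1*6 = 2*q - 6 = -6 + 2*q)
t(-21, -36)*(-137) = (-6 + 2*(-36))*(-137) = (-6 - 72)*(-137) = -78*(-137) = 10686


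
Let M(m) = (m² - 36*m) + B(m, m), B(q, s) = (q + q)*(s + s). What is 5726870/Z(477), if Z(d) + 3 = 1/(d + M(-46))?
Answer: -36402849155/19069 ≈ -1.9090e+6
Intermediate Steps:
B(q, s) = 4*q*s (B(q, s) = (2*q)*(2*s) = 4*q*s)
M(m) = -36*m + 5*m² (M(m) = (m² - 36*m) + 4*m*m = (m² - 36*m) + 4*m² = -36*m + 5*m²)
Z(d) = -3 + 1/(12236 + d) (Z(d) = -3 + 1/(d - 46*(-36 + 5*(-46))) = -3 + 1/(d - 46*(-36 - 230)) = -3 + 1/(d - 46*(-266)) = -3 + 1/(d + 12236) = -3 + 1/(12236 + d))
5726870/Z(477) = 5726870/(((-36707 - 3*477)/(12236 + 477))) = 5726870/(((-36707 - 1431)/12713)) = 5726870/(((1/12713)*(-38138))) = 5726870/(-38138/12713) = 5726870*(-12713/38138) = -36402849155/19069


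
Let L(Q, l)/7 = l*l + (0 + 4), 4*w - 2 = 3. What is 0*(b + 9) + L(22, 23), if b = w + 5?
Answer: 3731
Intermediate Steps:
w = 5/4 (w = ½ + (¼)*3 = ½ + ¾ = 5/4 ≈ 1.2500)
b = 25/4 (b = 5/4 + 5 = 25/4 ≈ 6.2500)
L(Q, l) = 28 + 7*l² (L(Q, l) = 7*(l*l + (0 + 4)) = 7*(l² + 4) = 7*(4 + l²) = 28 + 7*l²)
0*(b + 9) + L(22, 23) = 0*(25/4 + 9) + (28 + 7*23²) = 0*(61/4) + (28 + 7*529) = 0 + (28 + 3703) = 0 + 3731 = 3731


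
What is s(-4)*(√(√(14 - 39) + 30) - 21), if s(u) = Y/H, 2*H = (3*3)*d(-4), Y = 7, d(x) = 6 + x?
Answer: -49/3 + 7*√(30 + 5*I)/9 ≈ -12.059 + 0.35379*I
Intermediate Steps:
H = 9 (H = ((3*3)*(6 - 4))/2 = (9*2)/2 = (½)*18 = 9)
s(u) = 7/9
s(-4)*(√(√(14 - 39) + 30) - 21) = 7*(√(√(14 - 39) + 30) - 21)/9 = 7*(√(√(-25) + 30) - 21)/9 = 7*(√(5*I + 30) - 21)/9 = 7*(√(30 + 5*I) - 21)/9 = 7*(-21 + √(30 + 5*I))/9 = -49/3 + 7*√(30 + 5*I)/9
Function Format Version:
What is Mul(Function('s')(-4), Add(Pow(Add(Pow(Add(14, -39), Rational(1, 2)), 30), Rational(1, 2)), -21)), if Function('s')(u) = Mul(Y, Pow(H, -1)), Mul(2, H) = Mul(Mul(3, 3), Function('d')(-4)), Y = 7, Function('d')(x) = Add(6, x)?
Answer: Add(Rational(-49, 3), Mul(Rational(7, 9), Pow(Add(30, Mul(5, I)), Rational(1, 2)))) ≈ Add(-12.059, Mul(0.35379, I))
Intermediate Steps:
H = 9 (H = Mul(Rational(1, 2), Mul(Mul(3, 3), Add(6, -4))) = Mul(Rational(1, 2), Mul(9, 2)) = Mul(Rational(1, 2), 18) = 9)
Function('s')(u) = Rational(7, 9) (Function('s')(u) = Mul(7, Pow(9, -1)) = Mul(7, Rational(1, 9)) = Rational(7, 9))
Mul(Function('s')(-4), Add(Pow(Add(Pow(Add(14, -39), Rational(1, 2)), 30), Rational(1, 2)), -21)) = Mul(Rational(7, 9), Add(Pow(Add(Pow(Add(14, -39), Rational(1, 2)), 30), Rational(1, 2)), -21)) = Mul(Rational(7, 9), Add(Pow(Add(Pow(-25, Rational(1, 2)), 30), Rational(1, 2)), -21)) = Mul(Rational(7, 9), Add(Pow(Add(Mul(5, I), 30), Rational(1, 2)), -21)) = Mul(Rational(7, 9), Add(Pow(Add(30, Mul(5, I)), Rational(1, 2)), -21)) = Mul(Rational(7, 9), Add(-21, Pow(Add(30, Mul(5, I)), Rational(1, 2)))) = Add(Rational(-49, 3), Mul(Rational(7, 9), Pow(Add(30, Mul(5, I)), Rational(1, 2))))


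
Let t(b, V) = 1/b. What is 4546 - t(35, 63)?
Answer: 159109/35 ≈ 4546.0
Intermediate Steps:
4546 - t(35, 63) = 4546 - 1/35 = 159109/35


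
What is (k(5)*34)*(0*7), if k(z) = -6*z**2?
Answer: 0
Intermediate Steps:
(k(5)*34)*(0*7) = (-6*5**2*34)*(0*7) = (-6*25*34)*0 = -150*34*0 = -5100*0 = 0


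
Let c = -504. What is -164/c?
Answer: 41/126 ≈ 0.32540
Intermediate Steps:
-164/c = -164/(-504) = -164*(-1/504) = 41/126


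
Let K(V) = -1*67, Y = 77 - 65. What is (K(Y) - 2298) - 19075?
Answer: -21440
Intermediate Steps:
Y = 12
K(V) = -67
(K(Y) - 2298) - 19075 = (-67 - 2298) - 19075 = -2365 - 19075 = -21440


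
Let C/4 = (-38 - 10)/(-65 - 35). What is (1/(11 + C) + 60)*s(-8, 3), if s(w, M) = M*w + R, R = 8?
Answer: -310480/323 ≈ -961.24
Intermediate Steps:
s(w, M) = 8 + M*w (s(w, M) = M*w + 8 = 8 + M*w)
C = 48/25 (C = 4*((-38 - 10)/(-65 - 35)) = 4*(-48/(-100)) = 4*(-48*(-1/100)) = 4*(12/25) = 48/25 ≈ 1.9200)
(1/(11 + C) + 60)*s(-8, 3) = (1/(11 + 48/25) + 60)*(8 + 3*(-8)) = (1/(323/25) + 60)*(8 - 24) = (25/323 + 60)*(-16) = (19405/323)*(-16) = -310480/323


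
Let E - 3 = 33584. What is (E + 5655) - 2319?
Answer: 36923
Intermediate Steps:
E = 33587 (E = 3 + 33584 = 33587)
(E + 5655) - 2319 = (33587 + 5655) - 2319 = 39242 - 2319 = 36923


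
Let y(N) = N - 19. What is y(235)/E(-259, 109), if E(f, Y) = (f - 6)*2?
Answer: -108/265 ≈ -0.40755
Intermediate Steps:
E(f, Y) = -12 + 2*f (E(f, Y) = (-6 + f)*2 = -12 + 2*f)
y(N) = -19 + N
y(235)/E(-259, 109) = (-19 + 235)/(-12 + 2*(-259)) = 216/(-12 - 518) = 216/(-530) = 216*(-1/530) = -108/265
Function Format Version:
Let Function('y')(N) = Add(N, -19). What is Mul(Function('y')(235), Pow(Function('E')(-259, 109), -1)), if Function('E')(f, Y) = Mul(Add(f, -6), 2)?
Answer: Rational(-108, 265) ≈ -0.40755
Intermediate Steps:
Function('E')(f, Y) = Add(-12, Mul(2, f)) (Function('E')(f, Y) = Mul(Add(-6, f), 2) = Add(-12, Mul(2, f)))
Function('y')(N) = Add(-19, N)
Mul(Function('y')(235), Pow(Function('E')(-259, 109), -1)) = Mul(Add(-19, 235), Pow(Add(-12, Mul(2, -259)), -1)) = Mul(216, Pow(Add(-12, -518), -1)) = Mul(216, Pow(-530, -1)) = Mul(216, Rational(-1, 530)) = Rational(-108, 265)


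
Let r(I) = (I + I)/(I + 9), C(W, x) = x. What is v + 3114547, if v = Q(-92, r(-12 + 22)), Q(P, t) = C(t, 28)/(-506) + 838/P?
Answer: 1575956145/506 ≈ 3.1145e+6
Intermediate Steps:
r(I) = 2*I/(9 + I) (r(I) = (2*I)/(9 + I) = 2*I/(9 + I))
Q(P, t) = -14/253 + 838/P (Q(P, t) = 28/(-506) + 838/P = 28*(-1/506) + 838/P = -14/253 + 838/P)
v = -4637/506 (v = -14/253 + 838/(-92) = -14/253 + 838*(-1/92) = -14/253 - 419/46 = -4637/506 ≈ -9.1640)
v + 3114547 = -4637/506 + 3114547 = 1575956145/506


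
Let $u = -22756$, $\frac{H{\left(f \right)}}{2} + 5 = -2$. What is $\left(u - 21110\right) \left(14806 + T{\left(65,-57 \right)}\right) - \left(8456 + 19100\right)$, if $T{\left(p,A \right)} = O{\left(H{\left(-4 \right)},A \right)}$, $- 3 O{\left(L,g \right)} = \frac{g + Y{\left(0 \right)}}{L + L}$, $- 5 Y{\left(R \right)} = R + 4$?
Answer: $- \frac{45463415761}{70} \approx -6.4948 \cdot 10^{8}$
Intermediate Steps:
$H{\left(f \right)} = -14$ ($H{\left(f \right)} = -10 + 2 \left(-2\right) = -10 - 4 = -14$)
$Y{\left(R \right)} = - \frac{4}{5} - \frac{R}{5}$ ($Y{\left(R \right)} = - \frac{R + 4}{5} = - \frac{4 + R}{5} = - \frac{4}{5} - \frac{R}{5}$)
$O{\left(L,g \right)} = - \frac{- \frac{4}{5} + g}{6 L}$ ($O{\left(L,g \right)} = - \frac{\left(g - \frac{4}{5}\right) \frac{1}{L + L}}{3} = - \frac{\left(g + \left(- \frac{4}{5} + 0\right)\right) \frac{1}{2 L}}{3} = - \frac{\left(g - \frac{4}{5}\right) \frac{1}{2 L}}{3} = - \frac{\left(- \frac{4}{5} + g\right) \frac{1}{2 L}}{3} = - \frac{\frac{1}{2} \frac{1}{L} \left(- \frac{4}{5} + g\right)}{3} = - \frac{- \frac{4}{5} + g}{6 L}$)
$T{\left(p,A \right)} = - \frac{1}{105} + \frac{A}{84}$ ($T{\left(p,A \right)} = \frac{4 - 5 A}{30 \left(-14\right)} = \frac{1}{30} \left(- \frac{1}{14}\right) \left(4 - 5 A\right) = - \frac{1}{105} + \frac{A}{84}$)
$\left(u - 21110\right) \left(14806 + T{\left(65,-57 \right)}\right) - \left(8456 + 19100\right) = \left(-22756 - 21110\right) \left(14806 + \left(- \frac{1}{105} + \frac{1}{84} \left(-57\right)\right)\right) - \left(8456 + 19100\right) = - 43866 \left(14806 - \frac{289}{420}\right) - 27556 = \left(-43866\right) \frac{6218231}{420} - 27556 = - \frac{45461486841}{70} - 27556 = - \frac{45463415761}{70}$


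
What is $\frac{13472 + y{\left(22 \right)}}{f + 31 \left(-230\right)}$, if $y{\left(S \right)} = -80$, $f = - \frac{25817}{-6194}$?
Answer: $- \frac{82950048}{44137403} \approx -1.8794$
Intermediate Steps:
$f = \frac{25817}{6194}$ ($f = \left(-25817\right) \left(- \frac{1}{6194}\right) = \frac{25817}{6194} \approx 4.1681$)
$\frac{13472 + y{\left(22 \right)}}{f + 31 \left(-230\right)} = \frac{13472 - 80}{\frac{25817}{6194} + 31 \left(-230\right)} = \frac{13392}{\frac{25817}{6194} - 7130} = \frac{13392}{- \frac{44137403}{6194}} = 13392 \left(- \frac{6194}{44137403}\right) = - \frac{82950048}{44137403}$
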